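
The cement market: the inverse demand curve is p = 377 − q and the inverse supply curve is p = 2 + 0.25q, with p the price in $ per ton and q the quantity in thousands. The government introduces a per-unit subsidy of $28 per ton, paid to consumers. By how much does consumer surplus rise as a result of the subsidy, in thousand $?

Consumer surplus rises by $6970.88 thousand.

Inverting to q(p) form: qd = 377 − p; qs = 4p − 8.
Without the subsidy, 377 − p = 4p − 8 gives 5p = 385, so p* = $77 and q* = 300.
With a per-unit subsidy paid to consumers, each effectively pays p − 28, so demand becomes qd = 377 − (p − 28).
New equilibrium: consumers pay $54.6, producers receive $82.6, q = 322.4. (Wedge: pb − ps = −28.)
ΔCS is the trapezoid between Q = 322.4 and Q = 300 of height $22.4: ½ · (300 + 322.4) · 22.4 = $6970.88.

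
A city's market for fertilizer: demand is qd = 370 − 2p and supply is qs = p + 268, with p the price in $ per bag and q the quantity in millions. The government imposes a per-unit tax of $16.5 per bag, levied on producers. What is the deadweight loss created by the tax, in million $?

Deadweight loss = $90.75 million.

Without the tax, 370 − 2p = p + 268 gives 3p = 102, so p* = $34 and q* = 302.
With the tax collected from producers, supply shifts: qs = (p − 16.5) + 268.
New equilibrium: consumers pay $39.5, producers receive $23, q = 291. (Wedge: pb − ps = 16.5.)
Quantity falls by |ΔQ| = |302 − 291| = 11.
DWL = ½ · t · |ΔQ| = ½ · 16.5 · 11 = $90.75.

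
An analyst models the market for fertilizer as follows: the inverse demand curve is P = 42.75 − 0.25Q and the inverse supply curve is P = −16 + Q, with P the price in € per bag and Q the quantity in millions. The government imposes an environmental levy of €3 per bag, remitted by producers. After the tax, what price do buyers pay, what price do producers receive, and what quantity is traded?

Rewrite in direct form: Qd = 171 − 4P and Qs = P + 16.
Without the tax, 171 − 4P = P + 16 gives 5P = 155, so P* = €31 and Q* = 47.
With the tax collected from producers, supply shifts: Qs = (P − 3) + 16.
Solving gives Q = 44.6 with buyers paying €31.6 and producers receiving €28.6 (the €3 wedge).
The less price-elastic side of the market bears the larger share of a per-unit tax.

Buyers pay €31.6; producers receive €28.6; quantity = 44.6.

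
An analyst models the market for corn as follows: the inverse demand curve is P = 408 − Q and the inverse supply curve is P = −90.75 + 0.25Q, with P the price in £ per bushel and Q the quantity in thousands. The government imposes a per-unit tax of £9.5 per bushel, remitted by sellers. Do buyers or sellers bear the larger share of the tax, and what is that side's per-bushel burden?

Inverting to Q(P) form: Qd = 408 − P; Qs = 4P + 363.
Without the tax, 408 − P = 4P + 363 gives 5P = 45, so P* = £9 and Q* = 399.
With the tax collected from sellers, supply shifts: Qs = 4(P − 9.5) + 363.
New equilibrium: buyers pay £16.6, sellers receive £7.1, Q = 391.4. (Wedge: Pb − Ps = 9.5.)
Per-bushel burden: buyers £7.6, sellers £1.9.
Buyers take the larger share because demand is less price-elastic here (demand slope 1 vs supply slope 4).

Buyers bear the larger share: £7.6 per bushel.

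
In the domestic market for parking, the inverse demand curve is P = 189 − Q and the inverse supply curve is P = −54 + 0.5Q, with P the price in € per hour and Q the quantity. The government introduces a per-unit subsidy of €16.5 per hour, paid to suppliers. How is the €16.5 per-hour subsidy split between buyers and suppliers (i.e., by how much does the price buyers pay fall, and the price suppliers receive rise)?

Buyers gain €11 per hour; suppliers gain €5.5 per hour.

Inverting to Q(P) form: Qd = 189 − P; Qs = 2P + 108.
Without the subsidy, 189 − P = 2P + 108 gives 3P = 81, so P* = €27 and Q* = 162.
With a per-unit subsidy paid to suppliers, each receives P + 16.5 per unit sold, so supply becomes Qs = 2(P + 16.5) + 108.
New equilibrium: buyers pay €16, suppliers receive €32.5, Q = 173. (Wedge: Pb − Ps = −16.5.)
Gain to buyers: €11; to suppliers: €5.5. (They sum to €16.5.)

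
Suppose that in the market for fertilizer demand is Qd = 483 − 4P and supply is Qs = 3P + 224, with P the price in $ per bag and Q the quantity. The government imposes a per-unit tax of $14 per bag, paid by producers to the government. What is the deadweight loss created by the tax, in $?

Before the tax: set 483 − 4P = 3P + 224 → P* = $37, Q* = 335.
With the tax collected from producers, supply shifts: Qs = 3(P − 14) + 224.
New equilibrium: buyers pay $43, producers receive $29, Q = 311. (Wedge: Pb − Ps = 14.)
Quantity falls by |ΔQ| = |335 − 311| = 24.
DWL = ½ · t · |ΔQ| = ½ · 14 · 24 = $168.

Deadweight loss = $168.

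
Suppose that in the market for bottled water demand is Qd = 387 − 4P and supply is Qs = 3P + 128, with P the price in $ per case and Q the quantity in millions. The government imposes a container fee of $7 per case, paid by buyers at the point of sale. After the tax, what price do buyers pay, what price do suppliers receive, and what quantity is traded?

Without the tax, 387 − 4P = 3P + 128 gives 7P = 259, so P* = $37 and Q* = 239.
With the tax collected from buyers, demand (in seller-price terms) shifts: Qd = 387 − 4(P + 7).
New equilibrium: buyers pay $40, suppliers receive $33, Q = 227. (Wedge: Pb − Ps = 7.)
The less price-elastic side of the market bears the larger share of a per-unit tax.

Buyers pay $40; suppliers receive $33; quantity = 227.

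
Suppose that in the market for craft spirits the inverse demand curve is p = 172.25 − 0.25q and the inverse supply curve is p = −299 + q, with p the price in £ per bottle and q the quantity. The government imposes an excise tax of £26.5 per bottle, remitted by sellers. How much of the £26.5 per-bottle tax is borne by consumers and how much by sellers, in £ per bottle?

Consumers bear £5.3 per bottle; sellers bear £21.2 per bottle.

Rewrite in direct form: qd = 689 − 4p and qs = p + 299.
Without the tax, 689 − 4p = p + 299 gives 5p = 390, so p* = £78 and q* = 377.
With the tax collected from sellers, supply shifts: qs = (p − 26.5) + 299.
Solving gives q = 355.8 with consumers paying £83.3 and sellers receiving £56.8 (the £26.5 wedge).
Burden on consumers: £5.3; on sellers: £21.2. (They sum to £26.5.)
The less price-elastic side of the market bears the larger share of a per-unit tax.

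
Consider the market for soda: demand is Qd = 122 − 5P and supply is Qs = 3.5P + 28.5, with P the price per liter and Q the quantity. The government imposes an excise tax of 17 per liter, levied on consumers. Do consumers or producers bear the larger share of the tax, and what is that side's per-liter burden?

Without the tax, 122 − 5P = 3.5P + 28.5 gives 8.5P = 93.5, so P* = 11 and Q* = 67.
With the tax collected from consumers, demand (in seller-price terms) shifts: Qd = 122 − 5(P + 17).
Solving gives Q = 32 with consumers paying 18 and producers receiving 1 (the 17 wedge).
Per-liter burden: consumers 7, producers 10.
Producers take the larger share because supply is less price-elastic here (demand slope 5 vs supply slope 3.5).

Producers bear the larger share: 10 per liter.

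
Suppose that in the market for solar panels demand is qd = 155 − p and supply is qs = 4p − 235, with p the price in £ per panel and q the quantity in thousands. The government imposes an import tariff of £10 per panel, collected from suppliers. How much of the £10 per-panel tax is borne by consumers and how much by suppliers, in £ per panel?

Consumers bear £8 per panel; suppliers bear £2 per panel.

Before the tax: set 155 − p = 4p − 235 → p* = £78, q* = 77.
With the tax collected from suppliers, supply shifts: qs = 4(p − 10) − 235.
Solving gives q = 69 with consumers paying £86 and suppliers receiving £76 (the £10 wedge).
Burden on consumers: £8; on suppliers: £2. (They sum to £10.)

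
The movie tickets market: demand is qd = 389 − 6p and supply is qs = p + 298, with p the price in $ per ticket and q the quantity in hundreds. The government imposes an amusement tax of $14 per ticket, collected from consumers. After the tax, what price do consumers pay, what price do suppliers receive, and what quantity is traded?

Without the tax, 389 − 6p = p + 298 gives 7p = 91, so p* = $13 and q* = 311.
With the tax collected from consumers, demand (in seller-price terms) shifts: qd = 389 − 6(p + 14).
Solving gives q = 299 with consumers paying $15 and suppliers receiving $1 (the $14 wedge).
The less price-elastic side of the market bears the larger share of a per-unit tax.

Consumers pay $15; suppliers receive $1; quantity = 299.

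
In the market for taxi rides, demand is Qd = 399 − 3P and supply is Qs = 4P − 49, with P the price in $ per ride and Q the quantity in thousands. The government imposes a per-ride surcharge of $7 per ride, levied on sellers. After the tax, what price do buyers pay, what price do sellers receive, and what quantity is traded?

Without the tax, 399 − 3P = 4P − 49 gives 7P = 448, so P* = $64 and Q* = 207.
With the tax collected from sellers, supply shifts: Qs = 4(P − 7) − 49.
Solving gives Q = 195 with buyers paying $68 and sellers receiving $61 (the $7 wedge).
The less price-elastic side of the market bears the larger share of a per-unit tax.

Buyers pay $68; sellers receive $61; quantity = 195.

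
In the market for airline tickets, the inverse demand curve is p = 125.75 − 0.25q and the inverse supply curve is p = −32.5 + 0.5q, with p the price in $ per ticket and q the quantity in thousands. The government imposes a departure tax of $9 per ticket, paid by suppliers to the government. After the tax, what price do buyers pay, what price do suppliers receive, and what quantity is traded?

Buyers pay $76; suppliers receive $67; quantity = 199.

Inverting to q(p) form: qd = 503 − 4p; qs = 2p + 65.
Without the tax, 503 − 4p = 2p + 65 gives 6p = 438, so p* = $73 and q* = 211.
With the tax collected from suppliers, supply shifts: qs = 2(p − 9) + 65.
New equilibrium: buyers pay $76, suppliers receive $67, q = 199. (Wedge: pb − ps = 9.)
The less price-elastic side of the market bears the larger share of a per-unit tax.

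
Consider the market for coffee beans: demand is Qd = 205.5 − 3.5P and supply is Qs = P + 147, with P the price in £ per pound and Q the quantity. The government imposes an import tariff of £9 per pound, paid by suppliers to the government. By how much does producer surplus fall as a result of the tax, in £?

Without the tax, 205.5 − 3.5P = P + 147 gives 4.5P = 58.5, so P* = £13 and Q* = 160.
With the tax collected from suppliers, supply shifts: Qs = (P − 9) + 147.
Solving gives Q = 153 with consumers paying £15 and suppliers receiving £6 (the £9 wedge).
ΔPS is the trapezoid between Q = 153 and Q = 160 of height £7: ½ · (160 + 153) · 7 = £1095.5.

Producer surplus falls by £1095.5.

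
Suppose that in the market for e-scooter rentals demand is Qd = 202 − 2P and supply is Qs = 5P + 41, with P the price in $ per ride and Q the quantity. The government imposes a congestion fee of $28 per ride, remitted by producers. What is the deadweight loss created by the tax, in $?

Deadweight loss = $560.

Before the tax: set 202 − 2P = 5P + 41 → P* = $23, Q* = 156.
With the tax collected from producers, supply shifts: Qs = 5(P − 28) + 41.
New equilibrium: buyers pay $43, producers receive $15, Q = 116. (Wedge: Pb − Ps = 28.)
Quantity falls by |ΔQ| = |156 − 116| = 40.
DWL = ½ · t · |ΔQ| = ½ · 28 · 40 = $560.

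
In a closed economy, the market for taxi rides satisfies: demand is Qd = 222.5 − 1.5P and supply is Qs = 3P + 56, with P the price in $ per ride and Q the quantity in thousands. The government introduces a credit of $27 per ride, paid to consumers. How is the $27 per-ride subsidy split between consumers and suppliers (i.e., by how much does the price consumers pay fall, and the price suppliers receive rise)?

Consumers gain $18 per ride; suppliers gain $9 per ride.

Without the subsidy, 222.5 − 1.5P = 3P + 56 gives 4.5P = 166.5, so P* = $37 and Q* = 167.
With a per-unit subsidy paid to consumers, each effectively pays P − 27, so demand becomes Qd = 222.5 − 1.5(P − 27).
New equilibrium: consumers pay $19, suppliers receive $46, Q = 194. (Wedge: Pb − Ps = −27.)
Gain to consumers: $18; to suppliers: $9. (They sum to $27.)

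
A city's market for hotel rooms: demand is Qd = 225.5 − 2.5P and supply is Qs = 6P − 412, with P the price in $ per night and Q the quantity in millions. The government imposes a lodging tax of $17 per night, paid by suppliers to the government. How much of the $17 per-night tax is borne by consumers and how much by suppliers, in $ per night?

Before the tax: set 225.5 − 2.5P = 6P − 412 → P* = $75, Q* = 38.
With the tax collected from suppliers, supply shifts: Qs = 6(P − 17) − 412.
Solving gives Q = 8 with consumers paying $87 and suppliers receiving $70 (the $17 wedge).
Burden on consumers: $12; on suppliers: $5. (They sum to $17.)
The less price-elastic side of the market bears the larger share of a per-unit tax.

Consumers bear $12 per night; suppliers bear $5 per night.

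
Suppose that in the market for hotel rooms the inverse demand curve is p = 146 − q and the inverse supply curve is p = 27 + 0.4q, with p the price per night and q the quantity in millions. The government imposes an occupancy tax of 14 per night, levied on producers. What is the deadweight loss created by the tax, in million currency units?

Inverting to q(p) form: qd = 146 − p; qs = 2.5p − 67.5.
Without the tax, 146 − p = 2.5p − 67.5 gives 3.5p = 213.5, so p* = 61 and q* = 85.
With the tax collected from producers, supply shifts: qs = 2.5(p − 14) − 67.5.
New equilibrium: consumers pay 71, producers receive 57, q = 75. (Wedge: pb − ps = 14.)
Quantity falls by |ΔQ| = |85 − 75| = 10.
DWL = ½ · t · |ΔQ| = ½ · 14 · 10 = 70.

Deadweight loss = 70 million.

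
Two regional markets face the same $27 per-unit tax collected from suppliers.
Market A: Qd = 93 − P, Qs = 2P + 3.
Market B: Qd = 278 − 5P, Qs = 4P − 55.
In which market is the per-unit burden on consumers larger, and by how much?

Market A, by $6.

Market A: pre-tax P* = $30, Q* = 63; post-tax Q = 45; per-unit burden on consumers = $18.
Market B: pre-tax P* = $37, Q* = 93; post-tax Q = 33; per-unit burden on consumers = $12.
Difference: $18 vs $12 → market A is larger by $6.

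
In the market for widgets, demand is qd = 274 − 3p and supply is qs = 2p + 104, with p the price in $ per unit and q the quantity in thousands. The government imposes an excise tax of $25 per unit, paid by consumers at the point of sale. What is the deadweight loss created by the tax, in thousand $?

Deadweight loss = $375 thousand.

Before the tax: set 274 − 3p = 2p + 104 → p* = $34, q* = 172.
With the tax collected from consumers, demand (in seller-price terms) shifts: qd = 274 − 3(p + 25).
New equilibrium: consumers pay $44, sellers receive $19, q = 142. (Wedge: pb − ps = 25.)
Quantity falls by |ΔQ| = |172 − 142| = 30.
DWL = ½ · t · |ΔQ| = ½ · 25 · 30 = $375.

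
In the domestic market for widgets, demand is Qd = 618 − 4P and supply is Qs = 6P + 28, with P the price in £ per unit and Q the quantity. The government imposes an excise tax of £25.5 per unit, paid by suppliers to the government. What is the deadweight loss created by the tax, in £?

Deadweight loss = £780.3.

Without the tax, 618 − 4P = 6P + 28 gives 10P = 590, so P* = £59 and Q* = 382.
With the tax collected from suppliers, supply shifts: Qs = 6(P − 25.5) + 28.
Solving gives Q = 320.8 with consumers paying £74.3 and suppliers receiving £48.8 (the £25.5 wedge).
Quantity falls by |ΔQ| = |382 − 320.8| = 61.2.
DWL = ½ · t · |ΔQ| = ½ · 25.5 · 61.2 = £780.3.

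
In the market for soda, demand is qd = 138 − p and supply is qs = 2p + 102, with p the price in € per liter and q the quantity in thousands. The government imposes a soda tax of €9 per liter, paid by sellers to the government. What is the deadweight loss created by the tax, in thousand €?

Deadweight loss = €27 thousand.

Without the tax, 138 − p = 2p + 102 gives 3p = 36, so p* = €12 and q* = 126.
With the tax collected from sellers, supply shifts: qs = 2(p − 9) + 102.
New equilibrium: consumers pay €18, sellers receive €9, q = 120. (Wedge: pb − ps = 9.)
Quantity falls by |ΔQ| = |126 − 120| = 6.
DWL = ½ · t · |ΔQ| = ½ · 9 · 6 = €27.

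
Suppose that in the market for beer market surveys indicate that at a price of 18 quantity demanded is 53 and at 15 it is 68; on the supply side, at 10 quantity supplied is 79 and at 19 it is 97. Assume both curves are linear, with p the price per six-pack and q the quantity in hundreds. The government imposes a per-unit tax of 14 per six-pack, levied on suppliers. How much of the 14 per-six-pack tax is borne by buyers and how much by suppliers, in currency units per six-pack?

Demand slope: (68 − 53)/(15 − 18) = -5, so qd = 143 − 5p.
Supply slope: (97 − 79)/(19 − 10) = 2, so qs = 2p + 59.
Before the tax: set 143 − 5p = 2p + 59 → p* = 12, q* = 83.
With the tax collected from suppliers, supply shifts: qs = 2(p − 14) + 59.
Solving gives q = 63 with buyers paying 16 and suppliers receiving 2 (the 14 wedge).
Burden on buyers: 4; on suppliers: 10. (They sum to 14.)

Buyers bear 4 per six-pack; suppliers bear 10 per six-pack.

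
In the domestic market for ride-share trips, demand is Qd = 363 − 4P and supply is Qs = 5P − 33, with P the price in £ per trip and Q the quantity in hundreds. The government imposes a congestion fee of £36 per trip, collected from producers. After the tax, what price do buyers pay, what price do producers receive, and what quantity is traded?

Buyers pay £64; producers receive £28; quantity = 107.

Before the tax: set 363 − 4P = 5P − 33 → P* = £44, Q* = 187.
With the tax collected from producers, supply shifts: Qs = 5(P − 36) − 33.
New equilibrium: buyers pay £64, producers receive £28, Q = 107. (Wedge: Pb − Ps = 36.)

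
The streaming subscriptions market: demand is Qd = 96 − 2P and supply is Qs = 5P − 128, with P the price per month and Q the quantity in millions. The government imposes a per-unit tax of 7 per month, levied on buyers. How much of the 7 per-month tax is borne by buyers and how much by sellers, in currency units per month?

Without the tax, 96 − 2P = 5P − 128 gives 7P = 224, so P* = 32 and Q* = 32.
With the tax collected from buyers, demand (in seller-price terms) shifts: Qd = 96 − 2(P + 7).
New equilibrium: buyers pay 37, sellers receive 30, Q = 22. (Wedge: Pb − Ps = 7.)
Burden on buyers: 5; on sellers: 2. (They sum to 7.)
The less price-elastic side of the market bears the larger share of a per-unit tax.

Buyers bear 5 per month; sellers bear 2 per month.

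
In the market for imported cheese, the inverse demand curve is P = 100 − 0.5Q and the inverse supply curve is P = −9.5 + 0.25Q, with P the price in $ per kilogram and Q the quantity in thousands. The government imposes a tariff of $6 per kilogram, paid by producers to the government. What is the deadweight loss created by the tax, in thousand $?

Rewrite in direct form: Qd = 200 − 2P and Qs = 4P + 38.
Without the tax, 200 − 2P = 4P + 38 gives 6P = 162, so P* = $27 and Q* = 146.
With the tax collected from producers, supply shifts: Qs = 4(P − 6) + 38.
New equilibrium: consumers pay $31, producers receive $25, Q = 138. (Wedge: Pb − Ps = 6.)
Quantity falls by |ΔQ| = |146 − 138| = 8.
DWL = ½ · t · |ΔQ| = ½ · 6 · 8 = $24.

Deadweight loss = $24 thousand.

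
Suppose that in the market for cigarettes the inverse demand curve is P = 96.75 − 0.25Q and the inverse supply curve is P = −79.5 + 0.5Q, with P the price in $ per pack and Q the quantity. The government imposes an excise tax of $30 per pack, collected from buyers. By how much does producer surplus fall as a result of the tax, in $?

Producer surplus falls by $4300.

Inverting to Q(P) form: Qd = 387 − 4P; Qs = 2P + 159.
Without the tax, 387 − 4P = 2P + 159 gives 6P = 228, so P* = $38 and Q* = 235.
With the tax collected from buyers, demand (in seller-price terms) shifts: Qd = 387 − 4(P + 30).
Solving gives Q = 195 with buyers paying $48 and suppliers receiving $18 (the $30 wedge).
ΔPS is the trapezoid between Q = 195 and Q = 235 of height $20: ½ · (235 + 195) · 20 = $4300.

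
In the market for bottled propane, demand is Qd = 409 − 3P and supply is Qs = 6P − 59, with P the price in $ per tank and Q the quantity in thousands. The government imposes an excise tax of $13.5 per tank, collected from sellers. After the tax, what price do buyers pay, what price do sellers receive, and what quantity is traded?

Before the tax: set 409 − 3P = 6P − 59 → P* = $52, Q* = 253.
With the tax collected from sellers, supply shifts: Qs = 6(P − 13.5) − 59.
New equilibrium: buyers pay $61, sellers receive $47.5, Q = 226. (Wedge: Pb − Ps = 13.5.)
The less price-elastic side of the market bears the larger share of a per-unit tax.

Buyers pay $61; sellers receive $47.5; quantity = 226.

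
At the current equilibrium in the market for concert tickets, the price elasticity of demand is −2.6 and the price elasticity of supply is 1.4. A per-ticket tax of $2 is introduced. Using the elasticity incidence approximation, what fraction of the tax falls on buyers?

Buyers' share ≈ 0.35.

Incidence ratio: buyers' share ≈ εs / (εs + |εd|) = 1.4 / (1.4 + 2.6) = 0.35.
Supply is the less elastic side, so buyers bear the smaller share.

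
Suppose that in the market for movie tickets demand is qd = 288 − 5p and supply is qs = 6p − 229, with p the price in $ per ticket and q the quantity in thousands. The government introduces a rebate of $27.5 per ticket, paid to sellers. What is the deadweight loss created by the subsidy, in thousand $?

Deadweight loss = $1031.25 thousand.

Before the subsidy: set 288 − 5p = 6p − 229 → p* = $47, q* = 53.
With a per-unit subsidy paid to sellers, each receives p + 27.5 per unit sold, so supply becomes qs = 6(p + 27.5) − 229.
New equilibrium: consumers pay $32, sellers receive $59.5, q = 128. (Wedge: pb − ps = −27.5.)
Quantity rises by |ΔQ| = |53 − 128| = 75.
DWL = ½ · t · |ΔQ| = ½ · 27.5 · 75 = $1031.25.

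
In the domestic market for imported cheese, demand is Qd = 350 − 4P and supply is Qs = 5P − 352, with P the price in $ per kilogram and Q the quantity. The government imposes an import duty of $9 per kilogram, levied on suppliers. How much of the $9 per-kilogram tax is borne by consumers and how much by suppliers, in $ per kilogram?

Without the tax, 350 − 4P = 5P − 352 gives 9P = 702, so P* = $78 and Q* = 38.
With the tax collected from suppliers, supply shifts: Qs = 5(P − 9) − 352.
New equilibrium: consumers pay $83, suppliers receive $74, Q = 18. (Wedge: Pb − Ps = 9.)
Burden on consumers: $5; on suppliers: $4. (They sum to $9.)
The less price-elastic side of the market bears the larger share of a per-unit tax.

Consumers bear $5 per kilogram; suppliers bear $4 per kilogram.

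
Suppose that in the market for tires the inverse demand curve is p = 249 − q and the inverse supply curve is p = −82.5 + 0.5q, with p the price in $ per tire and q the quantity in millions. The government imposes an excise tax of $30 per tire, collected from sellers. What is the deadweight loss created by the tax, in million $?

Inverting to q(p) form: qd = 249 − p; qs = 2p + 165.
Without the tax, 249 − p = 2p + 165 gives 3p = 84, so p* = $28 and q* = 221.
With the tax collected from sellers, supply shifts: qs = 2(p − 30) + 165.
Solving gives q = 201 with buyers paying $48 and sellers receiving $18 (the $30 wedge).
Quantity falls by |ΔQ| = |221 − 201| = 20.
DWL = ½ · t · |ΔQ| = ½ · 30 · 20 = $300.

Deadweight loss = $300 million.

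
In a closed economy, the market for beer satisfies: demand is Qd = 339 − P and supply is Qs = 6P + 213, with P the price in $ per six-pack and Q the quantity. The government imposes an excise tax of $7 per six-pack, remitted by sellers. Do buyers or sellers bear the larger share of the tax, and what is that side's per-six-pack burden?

Buyers bear the larger share: $6 per six-pack.

Without the tax, 339 − P = 6P + 213 gives 7P = 126, so P* = $18 and Q* = 321.
With the tax collected from sellers, supply shifts: Qs = 6(P − 7) + 213.
New equilibrium: buyers pay $24, sellers receive $17, Q = 315. (Wedge: Pb − Ps = 7.)
Per-six-pack burden: buyers $6, sellers $1.
Buyers take the larger share because demand is less price-elastic here (demand slope 1 vs supply slope 6).
The less price-elastic side of the market bears the larger share of a per-unit tax.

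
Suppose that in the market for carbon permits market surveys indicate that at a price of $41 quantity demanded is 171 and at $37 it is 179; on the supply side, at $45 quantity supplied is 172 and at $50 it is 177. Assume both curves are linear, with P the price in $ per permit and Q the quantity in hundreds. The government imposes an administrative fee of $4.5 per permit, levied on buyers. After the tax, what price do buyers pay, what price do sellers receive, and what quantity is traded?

Buyers pay $43.5; sellers receive $39; quantity = 166.

Demand slope: (179 − 171)/(37 − 41) = -2, so Qd = 253 − 2P.
Supply slope: (177 − 172)/(50 − 45) = 1, so Qs = P + 127.
Before the tax: set 253 − 2P = P + 127 → P* = $42, Q* = 169.
With the tax collected from buyers, demand (in seller-price terms) shifts: Qd = 253 − 2(P + 4.5).
Solving gives Q = 166 with buyers paying $43.5 and sellers receiving $39 (the $4.5 wedge).
The less price-elastic side of the market bears the larger share of a per-unit tax.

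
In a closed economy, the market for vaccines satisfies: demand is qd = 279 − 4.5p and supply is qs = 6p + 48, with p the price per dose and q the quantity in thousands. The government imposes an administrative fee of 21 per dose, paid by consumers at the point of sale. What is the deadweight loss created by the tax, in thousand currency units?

Deadweight loss = 567 thousand.

Without the tax, 279 − 4.5p = 6p + 48 gives 10.5p = 231, so p* = 22 and q* = 180.
With the tax collected from consumers, demand (in seller-price terms) shifts: qd = 279 − 4.5(p + 21).
New equilibrium: consumers pay 34, producers receive 13, q = 126. (Wedge: pb − ps = 21.)
Quantity falls by |ΔQ| = |180 − 126| = 54.
DWL = ½ · t · |ΔQ| = ½ · 21 · 54 = 567.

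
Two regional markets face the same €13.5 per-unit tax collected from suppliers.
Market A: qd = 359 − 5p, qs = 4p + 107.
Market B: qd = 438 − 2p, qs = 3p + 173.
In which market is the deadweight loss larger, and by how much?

Market A, by €93.15.

Market A: pre-tax p* = €28, q* = 219; post-tax q = 189; deadweight loss = €202.5.
Market B: pre-tax p* = €53, q* = 332; post-tax q = 315.8; deadweight loss = €109.35.
Difference: €202.5 vs €109.35 → market A is larger by €93.15.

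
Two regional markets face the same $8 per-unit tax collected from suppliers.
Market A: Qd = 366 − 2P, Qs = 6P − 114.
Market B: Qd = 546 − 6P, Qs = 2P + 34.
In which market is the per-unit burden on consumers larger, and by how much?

Market A, by $4.

Market A: pre-tax P* = $60, Q* = 246; post-tax Q = 234; per-unit burden on consumers = $6.
Market B: pre-tax P* = $64, Q* = 162; post-tax Q = 150; per-unit burden on consumers = $2.
Difference: $6 vs $2 → market A is larger by $4.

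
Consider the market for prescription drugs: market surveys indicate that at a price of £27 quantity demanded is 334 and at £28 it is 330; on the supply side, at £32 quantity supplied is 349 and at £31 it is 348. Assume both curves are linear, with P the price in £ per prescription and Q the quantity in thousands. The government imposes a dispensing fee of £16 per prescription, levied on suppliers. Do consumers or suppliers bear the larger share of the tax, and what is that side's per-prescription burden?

Suppliers bear the larger share: £12.8 per prescription.

Demand slope: (330 − 334)/(28 − 27) = -4, so Qd = 442 − 4P.
Supply slope: (348 − 349)/(31 − 32) = 1, so Qs = P + 317.
Before the tax: set 442 − 4P = P + 317 → P* = £25, Q* = 342.
With the tax collected from suppliers, supply shifts: Qs = (P − 16) + 317.
New equilibrium: consumers pay £28.2, suppliers receive £12.2, Q = 329.2. (Wedge: Pb − Ps = 16.)
Per-prescription burden: consumers £3.2, suppliers £12.8.
Suppliers take the larger share because supply is less price-elastic here (demand slope 4 vs supply slope 1).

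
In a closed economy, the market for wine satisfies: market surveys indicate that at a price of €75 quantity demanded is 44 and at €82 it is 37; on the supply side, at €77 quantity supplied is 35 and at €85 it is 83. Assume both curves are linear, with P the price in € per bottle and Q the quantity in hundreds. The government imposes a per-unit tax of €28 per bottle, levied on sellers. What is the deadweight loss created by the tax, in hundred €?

Demand slope: (37 − 44)/(82 − 75) = -1, so Qd = 119 − P.
Supply slope: (83 − 35)/(85 − 77) = 6, so Qs = 6P − 427.
Without the tax, 119 − P = 6P − 427 gives 7P = 546, so P* = €78 and Q* = 41.
With the tax collected from sellers, supply shifts: Qs = 6(P − 28) − 427.
New equilibrium: consumers pay €102, sellers receive €74, Q = 17. (Wedge: Pb − Ps = 28.)
Quantity falls by |ΔQ| = |41 − 17| = 24.
DWL = ½ · t · |ΔQ| = ½ · 28 · 24 = €336.

Deadweight loss = €336 hundred.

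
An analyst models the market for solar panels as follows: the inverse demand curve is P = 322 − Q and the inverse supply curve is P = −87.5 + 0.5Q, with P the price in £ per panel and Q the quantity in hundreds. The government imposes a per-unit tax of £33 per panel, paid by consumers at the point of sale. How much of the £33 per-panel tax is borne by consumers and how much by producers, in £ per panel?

Rewrite in direct form: Qd = 322 − P and Qs = 2P + 175.
Without the tax, 322 − P = 2P + 175 gives 3P = 147, so P* = £49 and Q* = 273.
With the tax collected from consumers, demand (in seller-price terms) shifts: Qd = 322 − (P + 33).
New equilibrium: consumers pay £71, producers receive £38, Q = 251. (Wedge: Pb − Ps = 33.)
Burden on consumers: £22; on producers: £11. (They sum to £33.)

Consumers bear £22 per panel; producers bear £11 per panel.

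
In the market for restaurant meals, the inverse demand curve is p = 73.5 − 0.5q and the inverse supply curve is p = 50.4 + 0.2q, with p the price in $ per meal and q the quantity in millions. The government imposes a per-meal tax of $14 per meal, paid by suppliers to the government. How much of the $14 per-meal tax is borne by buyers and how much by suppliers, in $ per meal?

Buyers bear $10 per meal; suppliers bear $4 per meal.

Inverting to q(p) form: qd = 147 − 2p; qs = 5p − 252.
Without the tax, 147 − 2p = 5p − 252 gives 7p = 399, so p* = $57 and q* = 33.
With the tax collected from suppliers, supply shifts: qs = 5(p − 14) − 252.
New equilibrium: buyers pay $67, suppliers receive $53, q = 13. (Wedge: pb − ps = 14.)
Burden on buyers: $10; on suppliers: $4. (They sum to $14.)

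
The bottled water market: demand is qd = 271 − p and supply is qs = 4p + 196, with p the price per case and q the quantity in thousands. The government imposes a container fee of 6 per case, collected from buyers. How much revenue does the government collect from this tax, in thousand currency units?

Tax revenue = 1507.2 thousand.

Before the tax: set 271 − p = 4p + 196 → p* = 15, q* = 256.
With the tax collected from buyers, demand (in seller-price terms) shifts: qd = 271 − (p + 6).
Solving gives q = 251.2 with buyers paying 19.8 and sellers receiving 13.8 (the 6 wedge).
Revenue = t · Q = 6 · 251.2 = 1507.2.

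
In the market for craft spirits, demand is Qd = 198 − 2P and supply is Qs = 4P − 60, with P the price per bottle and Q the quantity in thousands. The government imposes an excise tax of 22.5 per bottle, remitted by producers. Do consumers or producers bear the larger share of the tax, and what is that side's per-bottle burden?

Consumers bear the larger share: 15 per bottle.

Without the tax, 198 − 2P = 4P − 60 gives 6P = 258, so P* = 43 and Q* = 112.
With the tax collected from producers, supply shifts: Qs = 4(P − 22.5) − 60.
New equilibrium: consumers pay 58, producers receive 35.5, Q = 82. (Wedge: Pb − Ps = 22.5.)
Per-bottle burden: consumers 15, producers 7.5.
Consumers take the larger share because demand is less price-elastic here (demand slope 2 vs supply slope 4).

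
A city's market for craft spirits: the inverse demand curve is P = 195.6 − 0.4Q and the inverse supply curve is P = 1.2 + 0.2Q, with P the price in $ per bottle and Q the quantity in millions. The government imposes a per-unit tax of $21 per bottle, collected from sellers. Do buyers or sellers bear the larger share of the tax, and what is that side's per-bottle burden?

Buyers bear the larger share: $14 per bottle.

Inverting to Q(P) form: Qd = 489 − 2.5P; Qs = 5P − 6.
Without the tax, 489 − 2.5P = 5P − 6 gives 7.5P = 495, so P* = $66 and Q* = 324.
With the tax collected from sellers, supply shifts: Qs = 5(P − 21) − 6.
Solving gives Q = 289 with buyers paying $80 and sellers receiving $59 (the $21 wedge).
Per-bottle burden: buyers $14, sellers $7.
Buyers take the larger share because demand is less price-elastic here (demand slope 2.5 vs supply slope 5).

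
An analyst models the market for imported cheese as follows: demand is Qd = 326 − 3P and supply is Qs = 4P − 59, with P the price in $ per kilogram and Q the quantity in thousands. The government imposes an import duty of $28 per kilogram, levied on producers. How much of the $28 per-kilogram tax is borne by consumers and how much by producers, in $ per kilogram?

Consumers bear $16 per kilogram; producers bear $12 per kilogram.

Before the tax: set 326 − 3P = 4P − 59 → P* = $55, Q* = 161.
With the tax collected from producers, supply shifts: Qs = 4(P − 28) − 59.
New equilibrium: consumers pay $71, producers receive $43, Q = 113. (Wedge: Pb − Ps = 28.)
Burden on consumers: $16; on producers: $12. (They sum to $28.)
The less price-elastic side of the market bears the larger share of a per-unit tax.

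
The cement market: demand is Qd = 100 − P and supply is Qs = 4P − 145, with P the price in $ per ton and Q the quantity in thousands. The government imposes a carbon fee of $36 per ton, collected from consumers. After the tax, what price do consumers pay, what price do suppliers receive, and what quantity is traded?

Without the tax, 100 − P = 4P − 145 gives 5P = 245, so P* = $49 and Q* = 51.
With the tax collected from consumers, demand (in seller-price terms) shifts: Qd = 100 − (P + 36).
Solving gives Q = 22.2 with consumers paying $77.8 and suppliers receiving $41.8 (the $36 wedge).

Consumers pay $77.8; suppliers receive $41.8; quantity = 22.2.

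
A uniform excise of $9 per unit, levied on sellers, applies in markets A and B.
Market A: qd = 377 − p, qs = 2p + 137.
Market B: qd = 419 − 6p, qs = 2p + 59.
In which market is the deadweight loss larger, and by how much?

Market A: pre-tax p* = $80, q* = 297; post-tax q = 291; deadweight loss = $27.
Market B: pre-tax p* = $45, q* = 149; post-tax q = 135.5; deadweight loss = $60.75.
Difference: $27 vs $60.75 → market B is larger by $33.75.

Market B, by $33.75.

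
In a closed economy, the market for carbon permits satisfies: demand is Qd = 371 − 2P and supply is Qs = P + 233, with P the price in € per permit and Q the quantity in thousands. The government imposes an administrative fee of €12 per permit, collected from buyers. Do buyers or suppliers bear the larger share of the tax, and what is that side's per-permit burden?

Before the tax: set 371 − 2P = P + 233 → P* = €46, Q* = 279.
With the tax collected from buyers, demand (in seller-price terms) shifts: Qd = 371 − 2(P + 12).
Solving gives Q = 271 with buyers paying €50 and suppliers receiving €38 (the €12 wedge).
Per-permit burden: buyers €4, suppliers €8.
Suppliers take the larger share because supply is less price-elastic here (demand slope 2 vs supply slope 1).

Suppliers bear the larger share: €8 per permit.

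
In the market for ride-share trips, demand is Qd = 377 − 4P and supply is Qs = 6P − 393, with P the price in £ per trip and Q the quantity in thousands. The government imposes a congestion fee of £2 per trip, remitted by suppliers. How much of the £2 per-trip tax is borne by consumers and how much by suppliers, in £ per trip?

Before the tax: set 377 − 4P = 6P − 393 → P* = £77, Q* = 69.
With the tax collected from suppliers, supply shifts: Qs = 6(P − 2) − 393.
Solving gives Q = 64.2 with consumers paying £78.2 and suppliers receiving £76.2 (the £2 wedge).
Burden on consumers: £1.2; on suppliers: £0.8. (They sum to £2.)
The less price-elastic side of the market bears the larger share of a per-unit tax.

Consumers bear £1.2 per trip; suppliers bear £0.8 per trip.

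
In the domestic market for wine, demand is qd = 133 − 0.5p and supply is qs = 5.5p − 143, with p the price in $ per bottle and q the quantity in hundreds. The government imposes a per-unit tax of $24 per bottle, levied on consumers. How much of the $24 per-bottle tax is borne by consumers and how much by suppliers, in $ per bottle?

Before the tax: set 133 − 0.5p = 5.5p − 143 → p* = $46, q* = 110.
With the tax collected from consumers, demand (in seller-price terms) shifts: qd = 133 − 0.5(p + 24).
New equilibrium: consumers pay $68, suppliers receive $44, q = 99. (Wedge: pb − ps = 24.)
Burden on consumers: $22; on suppliers: $2. (They sum to $24.)
The less price-elastic side of the market bears the larger share of a per-unit tax.

Consumers bear $22 per bottle; suppliers bear $2 per bottle.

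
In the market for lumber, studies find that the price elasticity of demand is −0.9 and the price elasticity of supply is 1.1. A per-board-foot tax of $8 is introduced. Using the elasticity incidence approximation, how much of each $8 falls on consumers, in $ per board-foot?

Incidence ratio: consumers' share ≈ εs / (εs + |εd|) = 1.1 / (1.1 + 0.9) = 0.55.
So consumers bear ≈ 0.55 × $8 = $4.4; sellers bear $3.6.

Consumers bear ≈ $4.4 per board-foot.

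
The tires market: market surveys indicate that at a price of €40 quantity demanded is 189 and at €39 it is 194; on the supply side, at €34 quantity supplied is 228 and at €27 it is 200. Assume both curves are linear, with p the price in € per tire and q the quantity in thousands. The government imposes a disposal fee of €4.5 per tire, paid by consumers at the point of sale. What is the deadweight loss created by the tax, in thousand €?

Demand slope: (194 − 189)/(39 − 40) = -5, so qd = 389 − 5p.
Supply slope: (200 − 228)/(27 − 34) = 4, so qs = 4p + 92.
Before the tax: set 389 − 5p = 4p + 92 → p* = €33, q* = 224.
With the tax collected from consumers, demand (in seller-price terms) shifts: qd = 389 − 5(p + 4.5).
New equilibrium: consumers pay €35, suppliers receive €30.5, q = 214. (Wedge: pb − ps = 4.5.)
Quantity falls by |ΔQ| = |224 − 214| = 10.
DWL = ½ · t · |ΔQ| = ½ · 4.5 · 10 = €22.5.

Deadweight loss = €22.5 thousand.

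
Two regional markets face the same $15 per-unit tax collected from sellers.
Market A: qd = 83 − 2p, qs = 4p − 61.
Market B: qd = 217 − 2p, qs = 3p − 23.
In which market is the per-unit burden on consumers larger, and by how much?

Market A, by $1.

Market A: pre-tax p* = $24, q* = 35; post-tax q = 15; per-unit burden on consumers = $10.
Market B: pre-tax p* = $48, q* = 121; post-tax q = 103; per-unit burden on consumers = $9.
Difference: $10 vs $9 → market A is larger by $1.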